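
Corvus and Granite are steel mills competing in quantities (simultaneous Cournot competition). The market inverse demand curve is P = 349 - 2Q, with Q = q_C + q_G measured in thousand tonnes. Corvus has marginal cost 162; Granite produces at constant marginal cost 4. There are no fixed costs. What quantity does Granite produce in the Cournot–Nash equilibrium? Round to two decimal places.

Corvus's profit: π_C = (349 - 2Q)q_C - (162q_C). Setting ∂π_C/∂q_C = 0: 187 - 4q_C - 2(q_G) = 0.
Granite's first-order condition: 345 - 4q_G - 2(q_C) = 0.
Best responses: q_C = (187 - 2q_G)/4, q_G = (345 - 2q_C)/4.
Solving the pair: q_C = 29/6, q_G = 503/6.

83.83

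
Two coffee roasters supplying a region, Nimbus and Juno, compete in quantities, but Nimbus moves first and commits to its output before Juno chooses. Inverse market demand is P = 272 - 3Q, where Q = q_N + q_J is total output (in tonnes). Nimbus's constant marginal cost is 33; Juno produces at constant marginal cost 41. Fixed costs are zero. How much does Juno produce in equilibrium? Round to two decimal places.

17.92

The follower Juno best-responds to any q_N: π_J = (272 - 3Q)q_J - 41q_J.
Setting the follower's marginal profit to zero, 231 - 3q_N - 6q_J = 0, i.e. q_J = (231 - 3q_N)/6.
Nimbus substitutes q_J(q_N) into its own profit: π_N = q_N(272 - 3q_N - (231 - 3q_N)/2) - 33q_N = (313/2 - (3/2)q_N)q_N - 33q_N.
Leader FOC: 247/2 - 3q_N = 0, so q_N = 247/6.
Then q_J = (231 - 3·(247/6))/6 = 215/12.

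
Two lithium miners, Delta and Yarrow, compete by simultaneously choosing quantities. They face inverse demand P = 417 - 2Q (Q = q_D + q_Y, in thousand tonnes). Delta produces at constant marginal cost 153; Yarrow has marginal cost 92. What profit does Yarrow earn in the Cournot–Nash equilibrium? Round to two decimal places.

Delta's profit: π_D = (417 - 2Q)q_D - (153q_D). Setting ∂π_D/∂q_D = 0: 264 - 4q_D - 2(q_Y) = 0.
Yarrow's first-order condition: 325 - 4q_Y - 2(q_D) = 0.
Best responses: q_D = (264 - 2q_Y)/4, q_Y = (325 - 2q_D)/4.
Solving the pair: q_D = 203/6, q_Y = 193/3.
Price P = 417 - 2·(589/6) = 662/3.
Yarrow's profit: (662/3 - 92)·(193/3) = 8277.5556.

8277.56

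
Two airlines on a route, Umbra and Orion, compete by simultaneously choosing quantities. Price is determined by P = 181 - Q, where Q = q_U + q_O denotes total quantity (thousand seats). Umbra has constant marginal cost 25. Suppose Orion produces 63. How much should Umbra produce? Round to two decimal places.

46.50

With the rival's output fixed at 63, Umbra's profit is π_U = (181 - 63 - q_U)q_U - (25q_U) = (118 - q_U)q_U - (25q_U).
∂π_U/∂q_U = 93 - 2q_U = 0, so q_U = 93/2.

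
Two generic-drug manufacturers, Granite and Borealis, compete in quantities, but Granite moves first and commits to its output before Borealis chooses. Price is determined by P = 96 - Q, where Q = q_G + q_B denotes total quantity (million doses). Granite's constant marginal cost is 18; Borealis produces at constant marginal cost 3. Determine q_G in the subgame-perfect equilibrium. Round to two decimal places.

31.50

The follower Borealis best-responds to any q_G: π_B = (96 - Q)q_B - 3q_B.
Setting the follower's marginal profit to zero, 93 - q_G - 2q_B = 0, i.e. q_B = (93 - q_G)/2.
The leader anticipates this reaction. Substituting into P = 96 - Q gives P = 99/2 - (1/2)q_G, so π_G = (99/2 - (1/2)q_G)q_G - 18q_G.
The leader's first-order condition 63/2 - q_G = 0 yields q_G = 63/2.
Then q_B = (93 - 63/2)/2 = 123/4.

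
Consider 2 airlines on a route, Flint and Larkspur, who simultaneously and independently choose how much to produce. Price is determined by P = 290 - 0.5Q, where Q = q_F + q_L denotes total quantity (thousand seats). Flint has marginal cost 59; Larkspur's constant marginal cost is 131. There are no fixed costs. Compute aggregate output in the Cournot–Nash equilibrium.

260

Flint's profit: π_F = (290 - 0.5Q)q_F - (59q_F). Setting ∂π_F/∂q_F = 0: 231 - q_F - (1/2)(q_L) = 0.
Larkspur's profit: π_L = (290 - 0.5Q)q_L - (131q_L). Setting ∂π_L/∂q_L = 0: 159 - q_L - (1/2)(q_F) = 0.
So q_F = (231 - (1/2)q_L) and q_L = (159 - (1/2)q_F).
Solving the pair: q_F = 202, q_L = 58.
Total output Q = 202 + 58 = 260.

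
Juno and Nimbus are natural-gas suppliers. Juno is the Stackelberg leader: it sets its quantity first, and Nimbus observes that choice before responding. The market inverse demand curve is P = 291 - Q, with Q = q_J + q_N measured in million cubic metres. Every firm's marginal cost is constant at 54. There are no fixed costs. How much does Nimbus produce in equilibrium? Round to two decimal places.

59.25

Solve by backward induction. Given q_J, the follower Nimbus maximises π_N = (291 - q_J - q_N)q_N - 54q_N.
Setting the follower's marginal profit to zero, 237 - q_J - 2q_N = 0, i.e. q_N = (237 - q_J)/2.
The leader anticipates this reaction. Substituting into P = 291 - Q gives P = 345/2 - (1/2)q_J, so π_J = (345/2 - (1/2)q_J)q_J - 54q_J.
The leader's first-order condition 237/2 - q_J = 0 yields q_J = 237/2.
Then q_N = (237 - 237/2)/2 = 237/4.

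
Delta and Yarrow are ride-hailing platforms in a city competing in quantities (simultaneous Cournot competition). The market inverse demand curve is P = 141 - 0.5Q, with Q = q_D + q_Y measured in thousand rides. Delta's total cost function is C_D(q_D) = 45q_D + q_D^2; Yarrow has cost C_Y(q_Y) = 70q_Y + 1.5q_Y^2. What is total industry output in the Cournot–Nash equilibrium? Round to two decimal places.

43.70

Delta's profit: π_D = (141 - 0.5Q)q_D - (45q_D + q_D²). Setting ∂π_D/∂q_D = 0: 96 - 3q_D - (1/2)(q_Y) = 0.
Yarrow's first-order condition: 71 - 4q_Y - (1/2)(q_D) = 0.
Best responses: q_D = (96 - (1/2)q_Y)/3, q_Y = (71 - (1/2)q_D)/4.
Solving the pair: q_D = 1394/47, q_Y = 660/47.
Total output Q = 1394/47 + 660/47 = 43.7021.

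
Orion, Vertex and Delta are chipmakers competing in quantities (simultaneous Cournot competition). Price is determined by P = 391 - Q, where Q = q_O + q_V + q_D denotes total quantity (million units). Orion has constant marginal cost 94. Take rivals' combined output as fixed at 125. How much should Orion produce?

86

With rivals' combined output fixed at 125, Orion's profit is π_O = (391 - 125 - q_O)q_O - (94q_O) = (266 - q_O)q_O - (94q_O).
∂π_O/∂q_O = 172 - 2q_O = 0, so q_O = 86.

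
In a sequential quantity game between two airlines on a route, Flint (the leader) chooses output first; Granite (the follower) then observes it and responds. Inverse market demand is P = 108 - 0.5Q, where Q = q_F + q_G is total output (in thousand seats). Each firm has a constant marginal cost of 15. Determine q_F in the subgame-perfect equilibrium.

The follower Granite best-responds to any q_F: π_G = (108 - 0.5Q)q_G - 15q_G.
Setting the follower's marginal profit to zero, 93 - (1/2)q_F - q_G = 0, i.e. q_G = (93 - (1/2)q_F).
Flint substitutes q_G(q_F) into its own profit: π_F = q_F(108 - (1/2)q_F - (93 - (1/2)q_F)/2) - 15q_F = (123/2 - (1/4)q_F)q_F - 15q_F.
Leader FOC: 93/2 - (1/2)q_F = 0, so q_F = 93.
Then q_G = (93 - (1/2)·93) = 93/2.

93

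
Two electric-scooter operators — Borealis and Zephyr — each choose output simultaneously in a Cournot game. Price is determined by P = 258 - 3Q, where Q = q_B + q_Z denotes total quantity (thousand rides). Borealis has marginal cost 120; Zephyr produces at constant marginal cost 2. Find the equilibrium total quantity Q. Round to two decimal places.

Borealis's profit: π_B = (258 - 3Q)q_B - (120q_B). Setting ∂π_B/∂q_B = 0: 138 - 6q_B - 3(q_Z) = 0.
Zephyr's first-order condition: 256 - 6q_Z - 3(q_B) = 0.
Rearranging gives the reaction functions q_B = (138 - 3q_Z)/6 and q_Z = (256 - 3q_B)/6.
Substituting one into the other gives q_B = 20/9 and q_Z = 374/9.
Total output Q = 20/9 + 374/9 = 394/9.

43.78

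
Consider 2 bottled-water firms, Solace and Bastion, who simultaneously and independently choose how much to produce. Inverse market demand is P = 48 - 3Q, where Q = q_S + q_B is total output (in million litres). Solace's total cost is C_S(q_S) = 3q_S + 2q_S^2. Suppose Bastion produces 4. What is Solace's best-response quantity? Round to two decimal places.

3.30

With the rival's output fixed at 4, Solace's profit is π_S = (48 - 3·4 - 3q_S)q_S - (3q_S + 2q_S²) = (36 - 3q_S)q_S - (3q_S + 2q_S²).
∂π_S/∂q_S = 33 - 10q_S = 0, so q_S = 33/10.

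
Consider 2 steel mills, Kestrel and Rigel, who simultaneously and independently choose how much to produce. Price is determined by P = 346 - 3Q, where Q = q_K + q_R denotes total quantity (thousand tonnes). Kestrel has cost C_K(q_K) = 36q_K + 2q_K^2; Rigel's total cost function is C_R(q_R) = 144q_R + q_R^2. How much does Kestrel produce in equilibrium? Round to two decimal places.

Kestrel's profit: π_K = (346 - 3Q)q_K - (36q_K + 2q_K²). Setting ∂π_K/∂q_K = 0: 310 - 10q_K - 3(q_R) = 0.
Rigel's first-order condition: 202 - 8q_R - 3(q_K) = 0.
Rearranging gives the reaction functions q_K = (310 - 3q_R)/10 and q_R = (202 - 3q_K)/8.
Substituting one into the other gives q_K = 1874/71 and q_R = 1090/71.

26.39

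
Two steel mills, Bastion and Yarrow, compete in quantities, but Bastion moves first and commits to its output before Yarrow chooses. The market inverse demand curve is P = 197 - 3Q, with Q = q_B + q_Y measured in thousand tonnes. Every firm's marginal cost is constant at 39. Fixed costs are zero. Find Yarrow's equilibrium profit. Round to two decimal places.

Solve by backward induction. Given q_B, the follower Yarrow maximises π_Y = (197 - 3q_B - 3q_Y)q_Y - 39q_Y.
Follower FOC: 158 - 3q_B - 6q_Y = 0, so q_Y(q_B) = (158 - 3q_B)/6.
Bastion substitutes q_Y(q_B) into its own profit: π_B = q_B(197 - 3q_B - (158 - 3q_B)/2) - 39q_B = (118 - (3/2)q_B)q_B - 39q_B.
Leader FOC: 79 - 3q_B = 0, so q_B = 79/3.
Then q_Y = (158 - 3·(79/3))/6 = 79/6.
Price P = 197 - 3·(79/2) = 157/2.
Yarrow's profit: (157/2 - 39)·(79/6) = 520.0833.

520.08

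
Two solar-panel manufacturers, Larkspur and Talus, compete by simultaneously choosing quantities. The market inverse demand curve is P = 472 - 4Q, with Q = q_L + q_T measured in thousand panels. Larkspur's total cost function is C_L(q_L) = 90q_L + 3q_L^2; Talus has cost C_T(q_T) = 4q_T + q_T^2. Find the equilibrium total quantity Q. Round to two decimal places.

Larkspur's profit: π_L = (472 - 4Q)q_L - (90q_L + 3q_L²). Setting ∂π_L/∂q_L = 0: 382 - 14q_L - 4(q_T) = 0.
Talus's first-order condition: 468 - 10q_T - 4(q_L) = 0.
So q_L = (382 - 4q_T)/14 and q_T = (468 - 4q_L)/10.
Solving the pair: q_L = 487/31, q_T = 1256/31.
Total output Q = 487/31 + 1256/31 = 1743/31.

56.23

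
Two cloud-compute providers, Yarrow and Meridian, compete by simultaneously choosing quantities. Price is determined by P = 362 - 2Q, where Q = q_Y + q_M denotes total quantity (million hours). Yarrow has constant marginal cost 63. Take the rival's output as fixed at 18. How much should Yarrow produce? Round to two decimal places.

65.75

With the rival's output fixed at 18, Yarrow's profit is π_Y = (362 - 2·18 - 2q_Y)q_Y - (63q_Y) = (326 - 2q_Y)q_Y - (63q_Y).
∂π_Y/∂q_Y = 263 - 4q_Y = 0, so q_Y = 263/4.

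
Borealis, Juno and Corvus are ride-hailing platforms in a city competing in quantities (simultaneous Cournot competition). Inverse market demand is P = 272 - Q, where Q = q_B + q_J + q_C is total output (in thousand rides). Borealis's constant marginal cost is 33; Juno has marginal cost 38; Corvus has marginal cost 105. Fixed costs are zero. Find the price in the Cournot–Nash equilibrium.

112

Borealis's profit: π_B = (272 - Q)q_B - (33q_B). Setting ∂π_B/∂q_B = 0: 239 - 2q_B - (q_J + q_C) = 0.
Juno's profit: π_J = (272 - Q)q_J - (38q_J). Setting ∂π_J/∂q_J = 0: 234 - 2q_J - (q_B + q_C) = 0.
Corvus's profit: π_C = (272 - Q)q_C - (105q_C). Setting ∂π_C/∂q_C = 0: 167 - 2q_C - (q_B + q_J) = 0.
Summing all 3 equations gives 640 − 4Q = 0, hence Q = 160.
Back-substituting: q_B = (239 − 160) = 79, q_J = (234 − 160) = 74, q_C = (167 − 160) = 7.
Total output Q = 160, so price P = 272 - 160 = 112.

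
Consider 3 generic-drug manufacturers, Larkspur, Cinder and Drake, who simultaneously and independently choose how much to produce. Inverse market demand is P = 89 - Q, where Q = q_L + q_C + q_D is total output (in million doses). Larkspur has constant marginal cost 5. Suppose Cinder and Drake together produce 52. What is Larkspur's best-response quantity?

With rivals' combined output fixed at 52, Larkspur's profit is π_L = (89 - 52 - q_L)q_L - (5q_L) = (37 - q_L)q_L - (5q_L).
∂π_L/∂q_L = 32 - 2q_L = 0, so q_L = 16.

16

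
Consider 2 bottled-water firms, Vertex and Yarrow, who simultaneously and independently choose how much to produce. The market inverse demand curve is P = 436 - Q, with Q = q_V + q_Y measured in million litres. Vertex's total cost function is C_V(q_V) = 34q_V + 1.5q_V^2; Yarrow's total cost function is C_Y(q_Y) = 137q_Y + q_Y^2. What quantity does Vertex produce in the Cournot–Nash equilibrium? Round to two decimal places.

Vertex's profit: π_V = (436 - Q)q_V - (34q_V + (3/2)q_V²). Setting ∂π_V/∂q_V = 0: 402 - 5q_V - (q_Y) = 0.
Yarrow's first-order condition: 299 - 4q_Y - (q_V) = 0.
Best responses: q_V = (402 - q_Y)/5, q_Y = (299 - q_V)/4.
Solving the pair: q_V = 1309/19, q_Y = 1093/19.

68.89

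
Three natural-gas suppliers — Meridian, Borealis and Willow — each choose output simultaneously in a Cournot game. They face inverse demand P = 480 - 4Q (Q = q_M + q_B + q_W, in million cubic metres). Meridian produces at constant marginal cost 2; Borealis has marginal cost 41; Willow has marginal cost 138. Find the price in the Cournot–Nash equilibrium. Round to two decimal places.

165.25

Meridian's profit: π_M = (480 - 4Q)q_M - (2q_M). Setting ∂π_M/∂q_M = 0: 478 - 8q_M - 4(q_B + q_W) = 0.
Borealis's first-order condition: 439 - 8q_B - 4(q_M + q_W) = 0.
Willow's profit: π_W = (480 - 4Q)q_W - (138q_W). Setting ∂π_W/∂q_W = 0: 342 - 8q_W - 4(q_M + q_B) = 0.
Adding the 3 conditions: 1259 − 8Q − 8Q = 0, i.e. Q = 1259/16.
Back-substituting: q_M = (478 − 1259/4)/4 = 653/16, q_B = (439 − 1259/4)/4 = 497/16, q_W = (342 − 1259/4)/4 = 109/16.
Total output Q = 1259/16, so price P = 480 - 4·(1259/16) = 661/4.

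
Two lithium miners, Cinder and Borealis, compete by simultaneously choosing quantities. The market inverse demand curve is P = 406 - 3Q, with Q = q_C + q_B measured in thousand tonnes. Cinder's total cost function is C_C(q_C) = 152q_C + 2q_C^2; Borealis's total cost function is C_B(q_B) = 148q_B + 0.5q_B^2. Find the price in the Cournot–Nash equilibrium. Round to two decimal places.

267.21

Cinder's profit: π_C = (406 - 3Q)q_C - (152q_C + 2q_C²). Setting ∂π_C/∂q_C = 0: 254 - 10q_C - 3(q_B) = 0.
Borealis's profit: π_B = (406 - 3Q)q_B - (148q_B + (1/2)q_B²). Setting ∂π_B/∂q_B = 0: 258 - 7q_B - 3(q_C) = 0.
Best responses: q_C = (254 - 3q_B)/10, q_B = (258 - 3q_C)/7.
Solving the pair: q_C = 1004/61, q_B = 1818/61.
Total output Q = 46.2623, so price P = 406 - 3·46.2623 = 267.2131.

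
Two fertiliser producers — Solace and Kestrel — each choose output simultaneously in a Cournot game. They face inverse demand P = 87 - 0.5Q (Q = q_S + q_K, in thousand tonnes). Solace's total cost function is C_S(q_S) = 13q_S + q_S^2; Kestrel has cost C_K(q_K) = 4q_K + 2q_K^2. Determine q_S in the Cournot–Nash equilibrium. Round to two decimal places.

Solace's profit: π_S = (87 - 0.5Q)q_S - (13q_S + q_S²). Setting ∂π_S/∂q_S = 0: 74 - 3q_S - (1/2)(q_K) = 0.
Kestrel's profit: π_K = (87 - 0.5Q)q_K - (4q_K + 2q_K²). Setting ∂π_K/∂q_K = 0: 83 - 5q_K - (1/2)(q_S) = 0.
Rearranging gives the reaction functions q_S = (74 - (1/2)q_K)/3 and q_K = (83 - (1/2)q_S)/5.
Substituting one into the other gives q_S = 1314/59 and q_K = 848/59.

22.27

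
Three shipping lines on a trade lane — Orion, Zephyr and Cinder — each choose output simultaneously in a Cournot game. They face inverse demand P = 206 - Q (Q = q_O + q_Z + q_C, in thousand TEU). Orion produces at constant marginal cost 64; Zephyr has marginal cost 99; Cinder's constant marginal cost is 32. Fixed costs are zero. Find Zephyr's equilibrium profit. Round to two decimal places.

1.56

Orion's profit: π_O = (206 - Q)q_O - (64q_O). Setting ∂π_O/∂q_O = 0: 142 - 2q_O - (q_Z + q_C) = 0.
Zephyr's profit: π_Z = (206 - Q)q_Z - (99q_Z). Setting ∂π_Z/∂q_Z = 0: 107 - 2q_Z - (q_O + q_C) = 0.
Cinder's profit: π_C = (206 - Q)q_C - (32q_C). Setting ∂π_C/∂q_C = 0: 174 - 2q_C - (q_O + q_Z) = 0.
Adding the 3 conditions: 423 − 2Q − 2Q = 0, i.e. Q = 423/4.
Back-substituting: q_O = (142 − 423/4) = 145/4, q_Z = (107 − 423/4) = 5/4, q_C = (174 − 423/4) = 273/4.
Price P = 206 - 423/4 = 401/4.
Zephyr's profit: (401/4 - 99)·(5/4) = 25/16.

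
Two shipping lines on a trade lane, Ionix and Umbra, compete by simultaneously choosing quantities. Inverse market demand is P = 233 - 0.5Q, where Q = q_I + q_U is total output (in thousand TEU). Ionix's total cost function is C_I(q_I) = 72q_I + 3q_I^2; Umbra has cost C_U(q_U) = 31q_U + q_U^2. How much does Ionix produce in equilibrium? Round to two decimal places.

Ionix's profit: π_I = (233 - 0.5Q)q_I - (72q_I + 3q_I²). Setting ∂π_I/∂q_I = 0: 161 - 7q_I - (1/2)(q_U) = 0.
Umbra's profit: π_U = (233 - 0.5Q)q_U - (31q_U + q_U²). Setting ∂π_U/∂q_U = 0: 202 - 3q_U - (1/2)(q_I) = 0.
Rearranging gives the reaction functions q_I = (161 - (1/2)q_U)/7 and q_U = (202 - (1/2)q_I)/3.
Substituting one into the other gives q_I = 1528/83 and q_U = 64.2651.

18.41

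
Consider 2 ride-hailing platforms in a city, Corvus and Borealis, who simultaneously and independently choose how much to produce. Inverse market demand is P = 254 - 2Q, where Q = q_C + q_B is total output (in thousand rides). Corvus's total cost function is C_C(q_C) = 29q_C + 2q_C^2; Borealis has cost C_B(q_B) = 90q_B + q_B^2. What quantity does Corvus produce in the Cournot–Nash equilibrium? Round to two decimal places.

Corvus's profit: π_C = (254 - 2Q)q_C - (29q_C + 2q_C²). Setting ∂π_C/∂q_C = 0: 225 - 8q_C - 2(q_B) = 0.
Borealis's first-order condition: 164 - 6q_B - 2(q_C) = 0.
Best responses: q_C = (225 - 2q_B)/8, q_B = (164 - 2q_C)/6.
Substituting one into the other gives q_C = 511/22 and q_B = 431/22.

23.23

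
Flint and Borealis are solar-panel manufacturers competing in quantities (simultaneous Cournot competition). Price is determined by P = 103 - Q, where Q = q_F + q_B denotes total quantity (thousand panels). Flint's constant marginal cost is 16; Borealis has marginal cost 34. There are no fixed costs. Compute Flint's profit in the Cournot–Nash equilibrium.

1225

Flint's profit: π_F = (103 - Q)q_F - (16q_F). Setting ∂π_F/∂q_F = 0: 87 - 2q_F - (q_B) = 0.
Borealis's first-order condition: 69 - 2q_B - (q_F) = 0.
Best responses: q_F = (87 - q_B)/2, q_B = (69 - q_F)/2.
Substituting one into the other gives q_F = 35 and q_B = 17.
Price P = 103 - 52 = 51.
Flint's profit: (51 - 16)·35 = 1225.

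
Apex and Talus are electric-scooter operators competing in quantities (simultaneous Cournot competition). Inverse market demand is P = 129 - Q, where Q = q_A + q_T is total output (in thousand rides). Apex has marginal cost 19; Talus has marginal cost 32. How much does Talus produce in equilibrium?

28

Apex's profit: π_A = (129 - Q)q_A - (19q_A). Setting ∂π_A/∂q_A = 0: 110 - 2q_A - (q_T) = 0.
Talus's profit: π_T = (129 - Q)q_T - (32q_T). Setting ∂π_T/∂q_T = 0: 97 - 2q_T - (q_A) = 0.
So q_A = (110 - q_T)/2 and q_T = (97 - q_A)/2.
Solving the pair: q_A = 41, q_T = 28.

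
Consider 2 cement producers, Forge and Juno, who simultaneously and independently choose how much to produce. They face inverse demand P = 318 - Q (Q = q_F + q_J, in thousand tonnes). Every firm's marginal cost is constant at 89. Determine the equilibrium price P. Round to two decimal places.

165.33

A representative firm's profit is π_i = q_i(318 - Q) - 89q_i.
First-order condition (treating rivals' output as given): 229 - 2q_i - q_j = 0.
With identical firms every q_j equals q_i, so q_j = q_i and 229 = 3q_i, giving q_i = 229/3.
Total output Q = 458/3, so price P = 318 - 458/3 = 496/3.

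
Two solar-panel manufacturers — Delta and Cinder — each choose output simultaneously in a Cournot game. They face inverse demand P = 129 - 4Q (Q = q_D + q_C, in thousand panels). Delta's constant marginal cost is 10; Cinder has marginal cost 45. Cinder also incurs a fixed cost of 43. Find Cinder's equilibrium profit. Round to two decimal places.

23.69

Delta's profit: π_D = (129 - 4Q)q_D - (10q_D). Setting ∂π_D/∂q_D = 0: 119 - 8q_D - 4(q_C) = 0.
Cinder's profit: π_C = (129 - 4Q)q_C - (45q_C). Setting ∂π_C/∂q_C = 0: 84 - 8q_C - 4(q_D) = 0.
So q_D = (119 - 4q_C)/8 and q_C = (84 - 4q_D)/8.
Substituting one into the other gives q_D = 77/6 and q_C = 49/12.
Price P = 129 - 4·(203/12) = 184/3.
Cinder's profit: (184/3 - 45)·(49/12) - 43 = 853/36.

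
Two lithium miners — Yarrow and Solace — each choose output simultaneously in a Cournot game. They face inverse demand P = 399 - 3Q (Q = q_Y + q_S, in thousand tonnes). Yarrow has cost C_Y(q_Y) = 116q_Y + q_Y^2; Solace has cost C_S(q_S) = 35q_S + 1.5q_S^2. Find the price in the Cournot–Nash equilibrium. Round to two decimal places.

Yarrow's profit: π_Y = (399 - 3Q)q_Y - (116q_Y + q_Y²). Setting ∂π_Y/∂q_Y = 0: 283 - 8q_Y - 3(q_S) = 0.
Solace's first-order condition: 364 - 9q_S - 3(q_Y) = 0.
Best responses: q_Y = (283 - 3q_S)/8, q_S = (364 - 3q_Y)/9.
Substituting one into the other gives q_Y = 485/21 and q_S = 32.7460.
Total output Q = 55.8413, so price P = 399 - 3·55.8413 = 231.4762.

231.48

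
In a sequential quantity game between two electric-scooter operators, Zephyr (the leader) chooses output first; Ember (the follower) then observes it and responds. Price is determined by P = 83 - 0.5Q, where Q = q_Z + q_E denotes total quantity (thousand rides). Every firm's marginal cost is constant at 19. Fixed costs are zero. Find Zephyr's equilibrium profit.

Solve by backward induction. Given q_Z, the follower Ember maximises π_E = (83 - (1/2)q_Z - (1/2)q_E)q_E - 19q_E.
∂π_E/∂q_E = 64 - (1/2)q_Z - q_E = 0 gives the reaction function q_E = (64 - (1/2)q_Z).
The leader anticipates this reaction. Substituting into P = 83 - 0.5Q gives P = 51 - (1/4)q_Z, so π_Z = (51 - (1/4)q_Z)q_Z - 19q_Z.
Leader FOC: 32 - (1/2)q_Z = 0, so q_Z = 64.
Then q_E = (64 - (1/2)·64) = 32.
Price P = 83 - (1/2)·96 = 35.
Zephyr's profit: (35 - 19)·64 = 1024.

1024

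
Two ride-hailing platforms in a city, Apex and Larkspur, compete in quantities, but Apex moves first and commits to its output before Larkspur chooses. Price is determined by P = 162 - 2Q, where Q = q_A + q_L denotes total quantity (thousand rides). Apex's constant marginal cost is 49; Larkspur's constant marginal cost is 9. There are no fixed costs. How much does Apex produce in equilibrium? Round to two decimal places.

Solve by backward induction. Given q_A, the follower Larkspur maximises π_L = (162 - 2q_A - 2q_L)q_L - 9q_L.
∂π_L/∂q_L = 153 - 2q_A - 4q_L = 0 gives the reaction function q_L = (153 - 2q_A)/4.
The leader anticipates this reaction. Substituting into P = 162 - 2Q gives P = 171/2 - q_A, so π_A = (171/2 - q_A)q_A - 49q_A.
Maximising: ∂π_A/∂q_A = 73/2 - 2q_A = 0, giving q_A = 73/4.
Then q_L = (153 - 2·(73/4))/4 = 233/8.

18.25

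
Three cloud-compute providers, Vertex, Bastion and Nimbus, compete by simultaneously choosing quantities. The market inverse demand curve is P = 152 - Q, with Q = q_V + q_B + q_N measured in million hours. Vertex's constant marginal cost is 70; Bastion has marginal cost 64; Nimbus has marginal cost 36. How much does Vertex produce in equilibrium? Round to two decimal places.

Vertex's profit: π_V = (152 - Q)q_V - (70q_V). Setting ∂π_V/∂q_V = 0: 82 - 2q_V - (q_B + q_N) = 0.
Bastion's first-order condition: 88 - 2q_B - (q_V + q_N) = 0.
Nimbus's first-order condition: 116 - 2q_N - (q_V + q_B) = 0.
Adding the 3 conditions: 286 − 2Q − 2Q = 0, i.e. Q = 143/2.
Back-substituting: q_V = (82 − 143/2) = 21/2, q_B = (88 − 143/2) = 33/2, q_N = (116 − 143/2) = 89/2.

10.50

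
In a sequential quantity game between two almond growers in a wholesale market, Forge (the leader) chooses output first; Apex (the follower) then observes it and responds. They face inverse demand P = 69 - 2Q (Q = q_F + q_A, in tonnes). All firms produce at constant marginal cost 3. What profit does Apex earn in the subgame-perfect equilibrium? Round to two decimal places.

Solve by backward induction. Given q_F, the follower Apex maximises π_A = (69 - 2q_F - 2q_A)q_A - 3q_A.
∂π_A/∂q_A = 66 - 2q_F - 4q_A = 0 gives the reaction function q_A = (66 - 2q_F)/4.
The leader anticipates this reaction. Substituting into P = 69 - 2Q gives P = 36 - q_F, so π_F = (36 - q_F)q_F - 3q_F.
The leader's first-order condition 33 - 2q_F = 0 yields q_F = 33/2.
Then q_A = (66 - 2·(33/2))/4 = 33/4.
Price P = 69 - 2·(99/4) = 39/2.
Apex's profit: (39/2 - 3)·(33/4) = 1089/8.

136.13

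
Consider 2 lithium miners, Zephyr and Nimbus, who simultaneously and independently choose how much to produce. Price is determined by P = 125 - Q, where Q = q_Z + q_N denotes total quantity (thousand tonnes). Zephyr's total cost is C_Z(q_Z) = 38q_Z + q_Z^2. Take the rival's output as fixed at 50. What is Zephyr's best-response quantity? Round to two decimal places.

With the rival's output fixed at 50, Zephyr's profit is π_Z = (125 - 50 - q_Z)q_Z - (38q_Z + q_Z²) = (75 - q_Z)q_Z - (38q_Z + q_Z²).
∂π_Z/∂q_Z = 37 - 4q_Z = 0, so q_Z = 37/4.

9.25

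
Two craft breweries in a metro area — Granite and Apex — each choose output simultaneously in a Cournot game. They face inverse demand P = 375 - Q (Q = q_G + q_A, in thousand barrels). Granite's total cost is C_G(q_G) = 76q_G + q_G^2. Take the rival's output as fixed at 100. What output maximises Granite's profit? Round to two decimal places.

49.75

With the rival's output fixed at 100, Granite's profit is π_G = (375 - 100 - q_G)q_G - (76q_G + q_G²) = (275 - q_G)q_G - (76q_G + q_G²).
∂π_G/∂q_G = 199 - 4q_G = 0, so q_G = 199/4.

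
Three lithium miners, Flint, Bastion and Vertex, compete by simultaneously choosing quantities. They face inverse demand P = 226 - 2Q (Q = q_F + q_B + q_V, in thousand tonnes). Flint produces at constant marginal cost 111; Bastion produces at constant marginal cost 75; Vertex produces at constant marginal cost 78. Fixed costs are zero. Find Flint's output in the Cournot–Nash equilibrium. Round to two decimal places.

Flint's profit: π_F = (226 - 2Q)q_F - (111q_F). Setting ∂π_F/∂q_F = 0: 115 - 4q_F - 2(q_B + q_V) = 0.
Bastion's first-order condition: 151 - 4q_B - 2(q_F + q_V) = 0.
Vertex's first-order condition: 148 - 4q_V - 2(q_F + q_B) = 0.
Adding the 3 first-order conditions: 414 − 8Q = 0, so Q = 207/4.
Back-substituting: q_F = (115 − 207/2)/2 = 23/4, q_B = (151 − 207/2)/2 = 95/4, q_V = (148 − 207/2)/2 = 89/4.

5.75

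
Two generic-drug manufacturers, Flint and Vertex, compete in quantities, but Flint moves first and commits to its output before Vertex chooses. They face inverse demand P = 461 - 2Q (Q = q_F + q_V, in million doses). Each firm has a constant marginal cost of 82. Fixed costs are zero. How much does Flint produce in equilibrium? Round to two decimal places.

94.75

Solve by backward induction. Given q_F, the follower Vertex maximises π_V = (461 - 2q_F - 2q_V)q_V - 82q_V.
Setting the follower's marginal profit to zero, 379 - 2q_F - 4q_V = 0, i.e. q_V = (379 - 2q_F)/4.
The leader anticipates this reaction. Substituting into P = 461 - 2Q gives P = 543/2 - q_F, so π_F = (543/2 - q_F)q_F - 82q_F.
The leader's first-order condition 379/2 - 2q_F = 0 yields q_F = 379/4.
Then q_V = (379 - 2·(379/4))/4 = 379/8.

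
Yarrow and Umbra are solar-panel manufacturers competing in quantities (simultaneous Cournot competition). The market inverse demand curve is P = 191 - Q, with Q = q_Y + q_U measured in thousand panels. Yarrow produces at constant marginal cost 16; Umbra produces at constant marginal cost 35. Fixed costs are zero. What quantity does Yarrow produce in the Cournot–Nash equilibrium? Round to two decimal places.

64.67

Yarrow's profit: π_Y = (191 - Q)q_Y - (16q_Y). Setting ∂π_Y/∂q_Y = 0: 175 - 2q_Y - (q_U) = 0.
Umbra's profit: π_U = (191 - Q)q_U - (35q_U). Setting ∂π_U/∂q_U = 0: 156 - 2q_U - (q_Y) = 0.
Rearranging gives the reaction functions q_Y = (175 - q_U)/2 and q_U = (156 - q_Y)/2.
Solving the pair: q_Y = 194/3, q_U = 137/3.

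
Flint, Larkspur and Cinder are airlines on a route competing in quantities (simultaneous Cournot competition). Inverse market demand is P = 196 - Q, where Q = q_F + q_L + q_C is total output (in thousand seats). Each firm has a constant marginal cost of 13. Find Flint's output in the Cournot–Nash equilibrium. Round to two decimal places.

45.75

Each firm earns π_i = (196 - Q)q_i - 13q_i.
First-order condition (treating rivals' output as given): 183 - 2q_i - Σ_{j≠i} q_j = 0.
By symmetry each firm produces the same amount; substituting Σ_{j≠i} q_j = 2q_i yields q_i = 183/4.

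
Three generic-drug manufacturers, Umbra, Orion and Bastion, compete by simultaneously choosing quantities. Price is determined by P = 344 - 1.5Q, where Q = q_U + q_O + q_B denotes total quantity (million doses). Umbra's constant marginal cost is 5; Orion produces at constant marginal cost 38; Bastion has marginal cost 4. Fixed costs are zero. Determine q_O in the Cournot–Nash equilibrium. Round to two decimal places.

Umbra's profit: π_U = (344 - 1.5Q)q_U - (5q_U). Setting ∂π_U/∂q_U = 0: 339 - 3q_U - (3/2)(q_O + q_B) = 0.
Orion's first-order condition: 306 - 3q_O - (3/2)(q_U + q_B) = 0.
Bastion's profit: π_B = (344 - 1.5Q)q_B - (4q_B). Setting ∂π_B/∂q_B = 0: 340 - 3q_B - (3/2)(q_U + q_O) = 0.
Adding the 3 first-order conditions: 985 − 6Q = 0, so Q = 985/6.
Back-substituting: q_U = (339 − 985/4)/(3/2) = 371/6, q_O = (306 − 985/4)/(3/2) = 239/6, q_B = (340 − 985/4)/(3/2) = 125/2.

39.83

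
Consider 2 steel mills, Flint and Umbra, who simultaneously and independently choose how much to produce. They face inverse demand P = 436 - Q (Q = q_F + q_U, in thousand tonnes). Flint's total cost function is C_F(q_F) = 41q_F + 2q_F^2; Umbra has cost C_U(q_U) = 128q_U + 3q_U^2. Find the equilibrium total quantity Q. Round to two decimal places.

91.60

Flint's profit: π_F = (436 - Q)q_F - (41q_F + 2q_F²). Setting ∂π_F/∂q_F = 0: 395 - 6q_F - (q_U) = 0.
Umbra's profit: π_U = (436 - Q)q_U - (128q_U + 3q_U²). Setting ∂π_U/∂q_U = 0: 308 - 8q_U - (q_F) = 0.
So q_F = (395 - q_U)/6 and q_U = (308 - q_F)/8.
Solving the pair: q_F = 60.6809, q_U = 1453/47.
Total output Q = 60.6809 + 1453/47 = 91.5957.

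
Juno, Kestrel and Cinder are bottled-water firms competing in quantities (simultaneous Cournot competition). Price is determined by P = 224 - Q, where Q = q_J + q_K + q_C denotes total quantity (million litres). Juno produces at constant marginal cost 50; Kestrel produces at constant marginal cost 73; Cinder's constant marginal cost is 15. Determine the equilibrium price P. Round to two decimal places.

Juno's profit: π_J = (224 - Q)q_J - (50q_J). Setting ∂π_J/∂q_J = 0: 174 - 2q_J - (q_K + q_C) = 0.
Kestrel's first-order condition: 151 - 2q_K - (q_J + q_C) = 0.
Cinder's first-order condition: 209 - 2q_C - (q_J + q_K) = 0.
Adding the 3 conditions: 534 − 2Q − 2Q = 0, i.e. Q = 267/2.
Back-substituting: q_J = (174 − 267/2) = 81/2, q_K = (151 − 267/2) = 35/2, q_C = (209 − 267/2) = 151/2.
Total output Q = 267/2, so price P = 224 - 267/2 = 181/2.

90.50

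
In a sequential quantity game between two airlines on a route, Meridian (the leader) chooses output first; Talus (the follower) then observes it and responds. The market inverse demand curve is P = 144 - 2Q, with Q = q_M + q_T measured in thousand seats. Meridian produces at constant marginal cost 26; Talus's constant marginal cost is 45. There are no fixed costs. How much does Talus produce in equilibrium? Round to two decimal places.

7.63

Solve by backward induction. Given q_M, the follower Talus maximises π_T = (144 - 2q_M - 2q_T)q_T - 45q_T.
Follower FOC: 99 - 2q_M - 4q_T = 0, so q_T(q_M) = (99 - 2q_M)/4.
Meridian substitutes q_T(q_M) into its own profit: π_M = q_M(144 - 2q_M - (99 - 2q_M)/2) - 26q_M = (189/2 - q_M)q_M - 26q_M.
Leader FOC: 137/2 - 2q_M = 0, so q_M = 137/4.
Then q_T = (99 - 2·(137/4))/4 = 61/8.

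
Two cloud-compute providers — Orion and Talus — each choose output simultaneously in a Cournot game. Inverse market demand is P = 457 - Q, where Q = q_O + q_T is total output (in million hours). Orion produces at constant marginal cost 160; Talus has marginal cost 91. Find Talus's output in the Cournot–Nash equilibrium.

Orion's profit: π_O = (457 - Q)q_O - (160q_O). Setting ∂π_O/∂q_O = 0: 297 - 2q_O - (q_T) = 0.
Talus's profit: π_T = (457 - Q)q_T - (91q_T). Setting ∂π_T/∂q_T = 0: 366 - 2q_T - (q_O) = 0.
Best responses: q_O = (297 - q_T)/2, q_T = (366 - q_O)/2.
Solving the pair: q_O = 76, q_T = 145.

145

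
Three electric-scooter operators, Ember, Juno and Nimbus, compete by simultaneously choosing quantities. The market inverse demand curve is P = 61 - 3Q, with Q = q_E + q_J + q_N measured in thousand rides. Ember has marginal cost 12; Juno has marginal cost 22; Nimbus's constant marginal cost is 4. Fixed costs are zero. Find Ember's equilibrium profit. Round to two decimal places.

Ember's profit: π_E = (61 - 3Q)q_E - (12q_E). Setting ∂π_E/∂q_E = 0: 49 - 6q_E - 3(q_J + q_N) = 0.
Juno's first-order condition: 39 - 6q_J - 3(q_E + q_N) = 0.
Nimbus's profit: π_N = (61 - 3Q)q_N - (4q_N). Setting ∂π_N/∂q_N = 0: 57 - 6q_N - 3(q_E + q_J) = 0.
Adding the 3 conditions: 145 − 6Q − 6Q = 0, i.e. Q = 145/12.
Back-substituting: q_E = (49 − 145/4)/3 = 17/4, q_J = (39 − 145/4)/3 = 11/12, q_N = (57 − 145/4)/3 = 83/12.
Price P = 61 - 3·(145/12) = 99/4.
Ember's profit: (99/4 - 12)·(17/4) = 867/16.

54.19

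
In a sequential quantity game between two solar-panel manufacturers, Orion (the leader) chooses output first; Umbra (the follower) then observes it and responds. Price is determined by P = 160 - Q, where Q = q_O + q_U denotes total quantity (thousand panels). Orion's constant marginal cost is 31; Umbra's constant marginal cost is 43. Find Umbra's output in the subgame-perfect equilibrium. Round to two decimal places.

23.25

The follower Umbra best-responds to any q_O: π_U = (160 - Q)q_U - 43q_U.
Setting the follower's marginal profit to zero, 117 - q_O - 2q_U = 0, i.e. q_U = (117 - q_O)/2.
Orion substitutes q_U(q_O) into its own profit: π_O = q_O(160 - q_O - (117 - q_O)/2) - 31q_O = (203/2 - (1/2)q_O)q_O - 31q_O.
Leader FOC: 141/2 - q_O = 0, so q_O = 141/2.
Then q_U = (117 - 141/2)/2 = 93/4.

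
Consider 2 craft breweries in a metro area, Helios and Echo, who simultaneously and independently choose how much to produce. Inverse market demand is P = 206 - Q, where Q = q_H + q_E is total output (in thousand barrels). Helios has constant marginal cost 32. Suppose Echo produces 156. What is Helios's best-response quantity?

9

With the rival's output fixed at 156, Helios's profit is π_H = (206 - 156 - q_H)q_H - (32q_H) = (50 - q_H)q_H - (32q_H).
∂π_H/∂q_H = 18 - 2q_H = 0, so q_H = 9.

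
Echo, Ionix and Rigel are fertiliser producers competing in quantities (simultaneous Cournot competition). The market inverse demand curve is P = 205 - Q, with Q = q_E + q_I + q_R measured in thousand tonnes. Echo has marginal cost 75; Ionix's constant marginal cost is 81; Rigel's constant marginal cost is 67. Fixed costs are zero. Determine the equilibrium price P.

107

Echo's profit: π_E = (205 - Q)q_E - (75q_E). Setting ∂π_E/∂q_E = 0: 130 - 2q_E - (q_I + q_R) = 0.
Ionix's profit: π_I = (205 - Q)q_I - (81q_I). Setting ∂π_I/∂q_I = 0: 124 - 2q_I - (q_E + q_R) = 0.
Rigel's first-order condition: 138 - 2q_R - (q_E + q_I) = 0.
Adding the 3 conditions: 392 − 2Q − 2Q = 0, i.e. Q = 98.
Back-substituting: q_E = (130 − 98) = 32, q_I = (124 − 98) = 26, q_R = (138 − 98) = 40.
Total output Q = 98, so price P = 205 - 98 = 107.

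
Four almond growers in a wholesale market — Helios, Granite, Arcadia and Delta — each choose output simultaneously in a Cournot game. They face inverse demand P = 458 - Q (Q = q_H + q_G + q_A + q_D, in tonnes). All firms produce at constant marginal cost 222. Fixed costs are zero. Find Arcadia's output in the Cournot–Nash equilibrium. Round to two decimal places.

A representative firm's profit is π_i = q_i(458 - Q) - 222q_i.
Setting ∂π_i/∂q_i = 0 with rivals' quantities fixed: 236 - 2q_i - Σ_{j≠i} q_j = 0.
With identical firms every q_j equals q_i, so Σ_{j≠i} q_j = 3q_i and 236 = 5q_i, giving q_i = 236/5.

47.20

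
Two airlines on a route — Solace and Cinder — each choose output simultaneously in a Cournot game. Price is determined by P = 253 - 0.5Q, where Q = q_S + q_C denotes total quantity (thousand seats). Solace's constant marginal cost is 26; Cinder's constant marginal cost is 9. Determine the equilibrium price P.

Solace's profit: π_S = (253 - 0.5Q)q_S - (26q_S). Setting ∂π_S/∂q_S = 0: 227 - q_S - (1/2)(q_C) = 0.
Cinder's profit: π_C = (253 - 0.5Q)q_C - (9q_C). Setting ∂π_C/∂q_C = 0: 244 - q_C - (1/2)(q_S) = 0.
Best responses: q_S = (227 - (1/2)q_C), q_C = (244 - (1/2)q_S).
Solving the pair: q_S = 140, q_C = 174.
Total output Q = 314, so price P = 253 - (1/2)·314 = 96.

96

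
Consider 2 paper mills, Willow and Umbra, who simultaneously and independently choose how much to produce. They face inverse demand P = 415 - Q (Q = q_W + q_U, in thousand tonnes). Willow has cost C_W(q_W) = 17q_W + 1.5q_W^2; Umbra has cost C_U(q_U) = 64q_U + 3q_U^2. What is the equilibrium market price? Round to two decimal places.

307.56

Willow's profit: π_W = (415 - Q)q_W - (17q_W + (3/2)q_W²). Setting ∂π_W/∂q_W = 0: 398 - 5q_W - (q_U) = 0.
Umbra's profit: π_U = (415 - Q)q_U - (64q_U + 3q_U²). Setting ∂π_U/∂q_U = 0: 351 - 8q_U - (q_W) = 0.
So q_W = (398 - q_U)/5 and q_U = (351 - q_W)/8.
Substituting one into the other gives q_W = 72.6410 and q_U = 1357/39.
Total output Q = 107.4359, so price P = 415 - 107.4359 = 307.5641.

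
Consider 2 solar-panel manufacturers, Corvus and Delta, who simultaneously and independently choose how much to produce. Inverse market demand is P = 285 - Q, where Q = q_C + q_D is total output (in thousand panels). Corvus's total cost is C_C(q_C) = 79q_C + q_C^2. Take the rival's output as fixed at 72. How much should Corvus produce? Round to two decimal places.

With the rival's output fixed at 72, Corvus's profit is π_C = (285 - 72 - q_C)q_C - (79q_C + q_C²) = (213 - q_C)q_C - (79q_C + q_C²).
∂π_C/∂q_C = 134 - 4q_C = 0, so q_C = 67/2.

33.50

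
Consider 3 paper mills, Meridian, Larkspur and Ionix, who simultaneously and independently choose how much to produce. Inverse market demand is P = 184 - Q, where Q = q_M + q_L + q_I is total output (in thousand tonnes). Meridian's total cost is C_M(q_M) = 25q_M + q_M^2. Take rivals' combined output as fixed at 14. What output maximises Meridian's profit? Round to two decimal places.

36.25

With rivals' combined output fixed at 14, Meridian's profit is π_M = (184 - 14 - q_M)q_M - (25q_M + q_M²) = (170 - q_M)q_M - (25q_M + q_M²).
∂π_M/∂q_M = 145 - 4q_M = 0, so q_M = 145/4.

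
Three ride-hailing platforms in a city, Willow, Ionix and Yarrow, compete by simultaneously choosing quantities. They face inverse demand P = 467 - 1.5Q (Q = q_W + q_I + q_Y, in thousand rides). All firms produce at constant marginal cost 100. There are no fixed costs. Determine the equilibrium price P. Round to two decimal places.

191.75

Each firm earns π_i = (467 - 1.5Q)q_i - 100q_i.
Setting ∂π_i/∂q_i = 0 with rivals' quantities fixed: 367 - 3q_i - (3/2)·Σ_{j≠i} q_j = 0.
By symmetry each firm produces the same amount; substituting Σ_{j≠i} q_j = 2q_i yields q_i = 367/6.
Total output Q = 367/2, so price P = 467 - (3/2)·(367/2) = 767/4.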